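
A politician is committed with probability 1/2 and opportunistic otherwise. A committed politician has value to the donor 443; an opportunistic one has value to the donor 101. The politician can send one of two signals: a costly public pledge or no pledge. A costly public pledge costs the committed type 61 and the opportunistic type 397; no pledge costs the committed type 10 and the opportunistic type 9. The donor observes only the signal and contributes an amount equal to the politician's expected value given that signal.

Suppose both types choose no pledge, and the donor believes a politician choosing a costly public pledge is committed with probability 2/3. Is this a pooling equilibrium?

No

On the equilibrium path (no pledge) the donor holds the prior 1/2 and pays 1/2·443 + 1/2·101 = 272. Off-path (pledge) belief 2/3 gives 2/3·443 + 1/3·101 = 329.
Committed: no pledge gives 272 − 10 = 262; pledge gives 329 − 61 = 268. Deviates. ✗
Opportunistic: no pledge gives 272 − 9 = 263; pledge gives 329 − 397 = -68. Stays. ✓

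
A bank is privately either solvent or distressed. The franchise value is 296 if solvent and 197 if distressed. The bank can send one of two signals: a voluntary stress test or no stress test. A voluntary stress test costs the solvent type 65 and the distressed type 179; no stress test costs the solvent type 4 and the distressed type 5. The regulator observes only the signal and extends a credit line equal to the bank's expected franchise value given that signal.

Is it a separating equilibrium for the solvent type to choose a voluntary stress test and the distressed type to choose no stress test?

Yes

If types separate, stress test earns payment 296 and no stress test earns 197.
Solvent: stress test gives 296 − 65 = 231; no stress test gives 197 − 4 = 193. No deviation. ✓
Distressed: no stress test gives 197 − 5 = 192; stress test gives 296 − 179 = 117. No deviation. ✓
Neither type gains from mimicking the other.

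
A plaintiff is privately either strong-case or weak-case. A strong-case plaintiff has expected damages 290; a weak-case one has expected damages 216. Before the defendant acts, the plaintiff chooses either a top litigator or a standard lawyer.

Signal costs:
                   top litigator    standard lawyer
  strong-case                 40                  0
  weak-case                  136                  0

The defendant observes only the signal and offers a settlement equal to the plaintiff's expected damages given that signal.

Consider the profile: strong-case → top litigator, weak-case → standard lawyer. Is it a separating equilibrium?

If types separate, top litigator earns payment 290 and standard lawyer earns 216.
Strong-case: top litigator gives 290 − 40 = 250; standard lawyer gives 216 − 0 = 216. No deviation. ✓
Weak-case: standard lawyer gives 216 − 0 = 216; top litigator gives 290 − 136 = 154. No deviation. ✓
Neither type gains from mimicking the other.

Yes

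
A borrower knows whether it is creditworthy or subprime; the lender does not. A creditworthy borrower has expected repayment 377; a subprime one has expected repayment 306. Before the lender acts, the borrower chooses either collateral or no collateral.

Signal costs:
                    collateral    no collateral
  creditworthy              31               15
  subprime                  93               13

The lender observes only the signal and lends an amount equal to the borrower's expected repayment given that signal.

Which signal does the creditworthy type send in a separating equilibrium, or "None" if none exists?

collateral

Try creditworthy → collateral, subprime → no collateral:
  If types separate, collateral earns payment 377 and no collateral earns 306.
  Creditworthy: collateral gives 377 − 31 = 346; no collateral gives 306 − 15 = 291. No deviation. ✓
  Subprime: no collateral gives 306 − 13 = 293; collateral gives 377 − 93 = 284. No deviation. ✓
Both hold — the creditworthy type sends collateral.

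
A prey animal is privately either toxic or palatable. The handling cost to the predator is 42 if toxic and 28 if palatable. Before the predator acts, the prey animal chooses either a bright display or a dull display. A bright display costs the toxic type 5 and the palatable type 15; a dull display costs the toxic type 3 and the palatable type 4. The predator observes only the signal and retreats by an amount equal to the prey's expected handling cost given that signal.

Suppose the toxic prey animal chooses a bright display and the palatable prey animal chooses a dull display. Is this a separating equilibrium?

No

Under separation the predator infers type exactly: bright display → toxic (pays 42), dull display → palatable (pays 28).
Toxic: bright display gives 42 − 5 = 37; dull display gives 28 − 3 = 25. No deviation. ✓
Palatable: dull display gives 28 − 4 = 24; bright display gives 42 − 15 = 27. Would deviate. ✗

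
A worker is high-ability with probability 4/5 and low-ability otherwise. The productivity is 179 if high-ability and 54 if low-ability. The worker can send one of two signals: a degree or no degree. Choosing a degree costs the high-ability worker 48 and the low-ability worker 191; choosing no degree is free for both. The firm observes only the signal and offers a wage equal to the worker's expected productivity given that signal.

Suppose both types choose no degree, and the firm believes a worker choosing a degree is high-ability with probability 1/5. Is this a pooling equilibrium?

Yes

On the equilibrium path (no degree) the firm holds the prior 4/5 and pays 4/5·179 + 1/5·54 = 154. Off-path (degree) belief 1/5 gives 1/5·179 + 4/5·54 = 79.
High-ability: no degree gives 154 − 0 = 154; degree gives 79 − 48 = 31. Stays. ✓
Low-ability: no degree gives 154 − 0 = 154; degree gives 79 − 191 = -112. Stays. ✓
Beliefs are Bayes-consistent on-path and both types best-respond.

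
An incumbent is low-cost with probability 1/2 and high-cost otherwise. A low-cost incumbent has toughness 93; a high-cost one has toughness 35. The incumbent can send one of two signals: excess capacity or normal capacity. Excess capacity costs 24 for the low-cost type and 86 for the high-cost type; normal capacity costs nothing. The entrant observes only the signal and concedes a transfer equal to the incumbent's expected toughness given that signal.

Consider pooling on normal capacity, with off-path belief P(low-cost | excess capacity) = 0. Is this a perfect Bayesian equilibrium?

Yes

At the pooled signal (normal capacity) the entrant holds the prior 1/2 and pays 1/2·93 + 1/2·35 = 64. Off-path (excess capacity) belief 0 gives 0·93 + 1·35 = 35.
Low-cost: normal capacity gives 64 − 0 = 64; excess capacity gives 35 − 24 = 11. Stays. ✓
High-cost: normal capacity gives 64 − 0 = 64; excess capacity gives 35 − 86 = -51. Stays. ✓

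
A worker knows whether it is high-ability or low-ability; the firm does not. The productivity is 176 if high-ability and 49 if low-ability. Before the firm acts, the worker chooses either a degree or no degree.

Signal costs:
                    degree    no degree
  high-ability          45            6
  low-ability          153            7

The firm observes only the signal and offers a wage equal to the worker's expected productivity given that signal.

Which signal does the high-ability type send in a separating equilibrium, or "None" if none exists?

degree

Try high-ability → degree, low-ability → no degree:
  If types separate, degree earns payment 176 and no degree earns 49.
  High-ability: degree gives 176 − 45 = 131; no degree gives 49 − 6 = 43. No deviation. ✓
  Low-ability: no degree gives 49 − 7 = 42; degree gives 176 − 153 = 23. No deviation. ✓
Both hold — the high-ability type sends degree.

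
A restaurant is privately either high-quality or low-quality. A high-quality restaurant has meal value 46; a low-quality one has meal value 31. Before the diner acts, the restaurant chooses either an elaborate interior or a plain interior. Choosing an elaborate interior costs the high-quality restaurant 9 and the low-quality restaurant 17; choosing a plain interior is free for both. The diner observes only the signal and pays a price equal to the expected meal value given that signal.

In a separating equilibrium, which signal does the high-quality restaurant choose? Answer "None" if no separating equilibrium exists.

Try high-quality → elaborate interior, low-quality → plain interior:
  If types separate, elaborate interior earns payment 46 and plain interior earns 31.
  High-quality: elaborate interior gives 46 − 9 = 37; plain interior gives 31 − 0 = 31. No deviation. ✓
  Low-quality: plain interior gives 31 − 0 = 31; elaborate interior gives 46 − 17 = 29. No deviation. ✓
Both hold — the high-quality type sends elaborate interior.

elaborate interior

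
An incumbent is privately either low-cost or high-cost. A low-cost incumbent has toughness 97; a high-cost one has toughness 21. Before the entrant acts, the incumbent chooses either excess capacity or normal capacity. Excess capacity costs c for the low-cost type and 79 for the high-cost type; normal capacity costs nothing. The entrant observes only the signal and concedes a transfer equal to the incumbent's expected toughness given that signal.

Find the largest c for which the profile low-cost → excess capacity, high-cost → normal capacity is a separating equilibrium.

Under separation: excess capacity → low-cost (pays 97); normal capacity → high-cost (pays 21).
High-cost: 21 − 0 = 21 ≥ 97 − 79 = 18. Holds regardless of c. ✓
Low-cost: 97 − c ≥ 21 − 0, so c ≤ 97 − 21 = 76.

76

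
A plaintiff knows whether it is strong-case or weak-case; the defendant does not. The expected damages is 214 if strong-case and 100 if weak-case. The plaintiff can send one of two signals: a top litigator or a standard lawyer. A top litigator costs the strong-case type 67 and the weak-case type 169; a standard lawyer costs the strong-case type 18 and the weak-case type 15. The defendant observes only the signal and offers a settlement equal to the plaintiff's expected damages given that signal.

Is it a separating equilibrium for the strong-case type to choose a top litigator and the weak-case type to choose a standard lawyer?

If types separate, top litigator earns payment 214 and standard lawyer earns 100.
Strong-case: top litigator gives 214 − 67 = 147; standard lawyer gives 100 − 18 = 82. No deviation. ✓
Weak-case: standard lawyer gives 100 − 15 = 85; top litigator gives 214 − 169 = 45. No deviation. ✓
Neither type gains from mimicking the other.

Yes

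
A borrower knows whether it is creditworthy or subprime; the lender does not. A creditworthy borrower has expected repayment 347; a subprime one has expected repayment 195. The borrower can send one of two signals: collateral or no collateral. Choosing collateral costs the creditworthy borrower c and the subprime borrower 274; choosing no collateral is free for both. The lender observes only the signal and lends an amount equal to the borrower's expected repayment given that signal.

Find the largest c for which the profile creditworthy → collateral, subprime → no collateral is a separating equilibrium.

Under separation: collateral → creditworthy (pays 347); no collateral → subprime (pays 195).
Subprime: 195 − 0 = 195 ≥ 347 − 274 = 73. Holds regardless of c. ✓
Creditworthy: 347 − c ≥ 195 − 0, so c ≤ 347 − 195 = 152.

152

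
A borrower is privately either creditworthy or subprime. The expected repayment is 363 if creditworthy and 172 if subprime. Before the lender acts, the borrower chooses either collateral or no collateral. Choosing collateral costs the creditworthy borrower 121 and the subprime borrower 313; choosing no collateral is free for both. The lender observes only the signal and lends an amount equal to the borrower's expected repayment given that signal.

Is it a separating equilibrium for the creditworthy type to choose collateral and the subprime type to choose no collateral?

If types separate, collateral earns payment 363 and no collateral earns 172.
Creditworthy: collateral gives 363 − 121 = 242; no collateral gives 172 − 0 = 172. No deviation. ✓
Subprime: no collateral gives 172 − 0 = 172; collateral gives 363 − 313 = 50. No deviation. ✓
Neither type gains from mimicking the other.

Yes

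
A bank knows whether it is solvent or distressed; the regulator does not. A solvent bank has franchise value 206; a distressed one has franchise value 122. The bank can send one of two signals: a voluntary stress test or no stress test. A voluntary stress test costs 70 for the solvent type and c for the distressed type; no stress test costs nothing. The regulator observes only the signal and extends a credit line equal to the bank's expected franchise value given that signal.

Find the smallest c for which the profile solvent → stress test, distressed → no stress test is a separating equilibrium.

84

Under separation: stress test → solvent (pays 206); no stress test → distressed (pays 122).
Solvent: 206 − 70 = 136 ≥ 122 − 0 = 122. Holds regardless of c. ✓
Distressed: 122 − 0 ≥ 206 − c, so c ≥ 206 − 122 = 84.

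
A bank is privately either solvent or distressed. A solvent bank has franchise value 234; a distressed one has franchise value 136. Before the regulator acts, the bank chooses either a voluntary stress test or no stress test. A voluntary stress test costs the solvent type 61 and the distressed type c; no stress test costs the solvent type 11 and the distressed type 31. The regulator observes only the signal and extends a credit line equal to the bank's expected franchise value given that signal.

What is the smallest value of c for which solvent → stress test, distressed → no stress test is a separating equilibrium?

129

Under separation: stress test → solvent (pays 234); no stress test → distressed (pays 136).
Solvent: 234 − 61 = 173 ≥ 136 − 11 = 125. Holds regardless of c. ✓
Distressed: 136 − 31 ≥ 234 − c, so c ≥ 234 − 105 = 129.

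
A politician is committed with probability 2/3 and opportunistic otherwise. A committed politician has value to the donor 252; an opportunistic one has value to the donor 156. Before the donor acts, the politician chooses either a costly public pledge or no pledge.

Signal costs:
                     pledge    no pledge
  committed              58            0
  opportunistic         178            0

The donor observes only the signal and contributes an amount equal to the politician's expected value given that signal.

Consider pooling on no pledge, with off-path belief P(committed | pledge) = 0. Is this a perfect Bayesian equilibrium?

At the pooled signal (no pledge) the donor holds the prior 2/3 and pays 2/3·252 + 1/3·156 = 220. Off-path (pledge) belief 0 gives 0·252 + 1·156 = 156.
Committed: no pledge gives 220 − 0 = 220; pledge gives 156 − 58 = 98. Stays. ✓
Opportunistic: no pledge gives 220 − 0 = 220; pledge gives 156 − 178 = -22. Stays. ✓

Yes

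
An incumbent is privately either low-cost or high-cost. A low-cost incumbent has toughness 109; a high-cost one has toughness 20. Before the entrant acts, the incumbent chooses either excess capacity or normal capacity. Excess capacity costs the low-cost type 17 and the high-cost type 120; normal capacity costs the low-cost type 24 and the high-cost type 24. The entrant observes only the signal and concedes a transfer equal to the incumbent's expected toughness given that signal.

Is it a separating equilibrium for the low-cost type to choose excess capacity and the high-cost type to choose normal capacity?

Yes

If types separate, excess capacity earns payment 109 and normal capacity earns 20.
Low-cost: excess capacity gives 109 − 17 = 92; normal capacity gives 20 − 24 = -4. No deviation. ✓
High-cost: normal capacity gives 20 − 24 = -4; excess capacity gives 109 − 120 = -11. No deviation. ✓
Both incentive constraints hold.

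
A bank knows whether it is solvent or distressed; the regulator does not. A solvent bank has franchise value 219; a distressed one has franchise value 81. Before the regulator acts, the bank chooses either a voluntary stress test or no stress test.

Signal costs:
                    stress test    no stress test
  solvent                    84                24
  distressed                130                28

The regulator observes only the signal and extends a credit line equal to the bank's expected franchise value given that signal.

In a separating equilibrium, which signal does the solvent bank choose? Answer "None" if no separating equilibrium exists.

None

Try solvent → stress test, distressed → no stress test:
  If types separate, stress test earns payment 219 and no stress test earns 81.
  Solvent: stress test gives 219 − 84 = 135; no stress test gives 81 − 24 = 57. No deviation. ✓
  Distressed: no stress test gives 81 − 28 = 53; stress test gives 219 − 130 = 89. Would deviate. ✗
Try solvent → no stress test, distressed → stress test:
  If types separate, no stress test earns payment 219 and stress test earns 81.
  Solvent: no stress test gives 219 − 24 = 195; stress test gives 81 − 84 = -3. No deviation. ✓
  Distressed: stress test gives 81 − 130 = -49; no stress test gives 219 − 28 = 191. Would deviate. ✗
Neither assignment is incentive-compatible.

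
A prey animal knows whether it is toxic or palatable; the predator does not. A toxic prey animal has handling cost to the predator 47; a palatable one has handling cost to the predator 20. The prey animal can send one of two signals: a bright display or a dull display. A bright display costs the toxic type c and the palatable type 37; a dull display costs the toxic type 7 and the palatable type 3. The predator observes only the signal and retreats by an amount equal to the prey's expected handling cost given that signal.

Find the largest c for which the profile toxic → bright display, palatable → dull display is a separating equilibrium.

Under separation: bright display → toxic (pays 47); dull display → palatable (pays 20).
Palatable: 20 − 3 = 17 ≥ 47 − 37 = 10. Holds regardless of c. ✓
Toxic: 47 − c ≥ 20 − 7, so c ≤ 47 − 13 = 34.

34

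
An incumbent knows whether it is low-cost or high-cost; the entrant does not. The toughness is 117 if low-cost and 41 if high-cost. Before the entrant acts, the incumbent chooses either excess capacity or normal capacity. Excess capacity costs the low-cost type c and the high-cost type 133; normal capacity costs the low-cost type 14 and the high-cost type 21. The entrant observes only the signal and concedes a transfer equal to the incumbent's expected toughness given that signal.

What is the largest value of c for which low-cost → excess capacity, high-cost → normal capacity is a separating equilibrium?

Under separation: excess capacity → low-cost (pays 117); normal capacity → high-cost (pays 41).
High-cost: 41 − 21 = 20 ≥ 117 − 133 = -16. Holds regardless of c. ✓
Low-cost: 117 − c ≥ 41 − 14, so c ≤ 117 − 27 = 90.

90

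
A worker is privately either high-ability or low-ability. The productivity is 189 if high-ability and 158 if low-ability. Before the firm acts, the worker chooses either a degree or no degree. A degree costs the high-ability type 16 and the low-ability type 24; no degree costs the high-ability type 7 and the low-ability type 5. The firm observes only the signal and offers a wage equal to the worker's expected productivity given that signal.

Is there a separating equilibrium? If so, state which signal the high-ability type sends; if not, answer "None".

Try high-ability → degree, low-ability → no degree:
  Under separation the firm infers type exactly: degree → high-ability (pays 189), no degree → low-ability (pays 158).
  High-ability: degree gives 189 − 16 = 173; no degree gives 158 − 7 = 151. No deviation. ✓
  Low-ability: no degree gives 158 − 5 = 153; degree gives 189 − 24 = 165. Would deviate. ✗
Try high-ability → no degree, low-ability → degree:
  Under separation the firm infers type exactly: no degree → high-ability (pays 189), degree → low-ability (pays 158).
  High-ability: no degree gives 189 − 7 = 182; degree gives 158 − 16 = 142. No deviation. ✓
  Low-ability: degree gives 158 − 24 = 134; no degree gives 189 − 5 = 184. Would deviate. ✗
Neither assignment is incentive-compatible.

None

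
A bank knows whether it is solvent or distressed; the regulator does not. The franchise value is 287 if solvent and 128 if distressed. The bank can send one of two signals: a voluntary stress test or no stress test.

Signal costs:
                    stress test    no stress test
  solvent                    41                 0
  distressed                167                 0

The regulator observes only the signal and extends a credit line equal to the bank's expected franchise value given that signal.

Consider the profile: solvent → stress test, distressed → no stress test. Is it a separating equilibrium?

If types separate, stress test earns payment 287 and no stress test earns 128.
Solvent: stress test gives 287 − 41 = 246; no stress test gives 128 − 0 = 128. No deviation. ✓
Distressed: no stress test gives 128 − 0 = 128; stress test gives 287 − 167 = 120. No deviation. ✓
Both incentive constraints hold.

Yes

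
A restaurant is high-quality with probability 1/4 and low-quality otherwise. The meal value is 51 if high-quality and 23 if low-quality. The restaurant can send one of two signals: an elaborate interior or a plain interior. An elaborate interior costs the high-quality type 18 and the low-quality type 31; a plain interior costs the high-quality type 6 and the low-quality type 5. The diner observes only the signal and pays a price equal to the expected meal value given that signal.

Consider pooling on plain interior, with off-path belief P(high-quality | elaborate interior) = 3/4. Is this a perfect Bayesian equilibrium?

No

On the equilibrium path (plain interior) the diner holds the prior 1/4 and pays 1/4·51 + 3/4·23 = 30. Off-path (elaborate interior) belief 3/4 gives 3/4·51 + 1/4·23 = 44.
High-quality: plain interior gives 30 − 6 = 24; elaborate interior gives 44 − 18 = 26. Deviates. ✗
Low-quality: plain interior gives 30 − 5 = 25; elaborate interior gives 44 − 31 = 13. Stays. ✓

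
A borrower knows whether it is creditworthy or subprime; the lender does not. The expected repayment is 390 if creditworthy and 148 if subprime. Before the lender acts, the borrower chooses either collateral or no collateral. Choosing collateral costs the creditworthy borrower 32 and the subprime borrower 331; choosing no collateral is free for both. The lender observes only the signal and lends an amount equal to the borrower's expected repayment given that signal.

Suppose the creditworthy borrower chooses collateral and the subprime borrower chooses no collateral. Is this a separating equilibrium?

Yes

Under separation the lender infers type exactly: collateral → creditworthy (pays 390), no collateral → subprime (pays 148).
Creditworthy: collateral gives 390 − 32 = 358; no collateral gives 148 − 0 = 148. No deviation. ✓
Subprime: no collateral gives 148 − 0 = 148; collateral gives 390 − 331 = 59. No deviation. ✓
Neither type gains from mimicking the other.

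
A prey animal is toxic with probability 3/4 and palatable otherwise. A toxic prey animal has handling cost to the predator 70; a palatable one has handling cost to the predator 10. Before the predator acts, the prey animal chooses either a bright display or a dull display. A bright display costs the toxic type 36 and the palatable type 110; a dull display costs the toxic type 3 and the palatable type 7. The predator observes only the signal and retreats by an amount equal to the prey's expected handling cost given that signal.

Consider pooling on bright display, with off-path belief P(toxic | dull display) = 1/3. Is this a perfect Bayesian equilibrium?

On the equilibrium path (bright display) the predator holds the prior 3/4 and pays 3/4·70 + 1/4·10 = 55. Off-path (dull display) belief 1/3 gives 1/3·70 + 2/3·10 = 30.
Toxic: bright display gives 55 − 36 = 19; dull display gives 30 − 3 = 27. Deviates. ✗
Palatable: bright display gives 55 − 110 = -55; dull display gives 30 − 7 = 23. Deviates. ✗

No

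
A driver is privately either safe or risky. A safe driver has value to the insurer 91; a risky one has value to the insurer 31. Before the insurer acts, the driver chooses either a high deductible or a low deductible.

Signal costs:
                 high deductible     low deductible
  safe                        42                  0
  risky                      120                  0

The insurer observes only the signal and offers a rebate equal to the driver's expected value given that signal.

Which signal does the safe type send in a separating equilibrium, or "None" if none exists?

Try safe → high deductible, risky → low deductible:
  If types separate, high deductible earns payment 91 and low deductible earns 31.
  Safe: high deductible gives 91 − 42 = 49; low deductible gives 31 − 0 = 31. No deviation. ✓
  Risky: low deductible gives 31 − 0 = 31; high deductible gives 91 − 120 = -29. No deviation. ✓
Both hold — the safe type sends high deductible.

high deductible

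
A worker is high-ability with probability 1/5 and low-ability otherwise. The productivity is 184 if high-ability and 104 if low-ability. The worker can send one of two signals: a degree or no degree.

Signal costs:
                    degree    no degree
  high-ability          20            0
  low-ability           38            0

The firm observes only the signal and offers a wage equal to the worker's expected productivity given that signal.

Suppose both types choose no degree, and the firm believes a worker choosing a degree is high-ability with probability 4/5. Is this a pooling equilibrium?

No

On the equilibrium path (no degree) the firm holds the prior 1/5 and pays 1/5·184 + 4/5·104 = 120. Off-path (degree) belief 4/5 gives 4/5·184 + 1/5·104 = 168.
High-ability: no degree gives 120 − 0 = 120; degree gives 168 − 20 = 148. Deviates. ✗
Low-ability: no degree gives 120 − 0 = 120; degree gives 168 − 38 = 130. Deviates. ✗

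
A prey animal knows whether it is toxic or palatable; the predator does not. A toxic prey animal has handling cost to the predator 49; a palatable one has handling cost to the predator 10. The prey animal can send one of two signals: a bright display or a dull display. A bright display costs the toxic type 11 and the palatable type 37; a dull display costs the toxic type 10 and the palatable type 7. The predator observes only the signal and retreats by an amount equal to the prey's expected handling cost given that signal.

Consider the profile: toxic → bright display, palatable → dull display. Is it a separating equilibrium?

No

If types separate, bright display earns payment 49 and dull display earns 10.
Toxic: bright display gives 49 − 11 = 38; dull display gives 10 − 10 = 0. No deviation. ✓
Palatable: dull display gives 10 − 7 = 3; bright display gives 49 − 37 = 12. Would deviate. ✗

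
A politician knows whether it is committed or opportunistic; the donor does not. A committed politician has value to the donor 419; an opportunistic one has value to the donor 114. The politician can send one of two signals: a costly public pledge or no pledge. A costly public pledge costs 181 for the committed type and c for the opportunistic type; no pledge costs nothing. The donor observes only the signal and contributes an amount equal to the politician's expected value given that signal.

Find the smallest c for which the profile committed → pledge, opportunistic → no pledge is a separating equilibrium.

Under separation: pledge → committed (pays 419); no pledge → opportunistic (pays 114).
Committed: 419 − 181 = 238 ≥ 114 − 0 = 114. Holds regardless of c. ✓
Opportunistic: 114 − 0 ≥ 419 − c, so c ≥ 419 − 114 = 305.

305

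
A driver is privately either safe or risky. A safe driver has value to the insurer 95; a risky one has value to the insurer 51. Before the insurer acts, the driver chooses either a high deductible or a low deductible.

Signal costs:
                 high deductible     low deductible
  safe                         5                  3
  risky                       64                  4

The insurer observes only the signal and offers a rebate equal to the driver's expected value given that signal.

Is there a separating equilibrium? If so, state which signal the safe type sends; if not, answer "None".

Try safe → high deductible, risky → low deductible:
  Under separation the insurer infers type exactly: high deductible → safe (pays 95), low deductible → risky (pays 51).
  Safe: high deductible gives 95 − 5 = 90; low deductible gives 51 − 3 = 48. No deviation. ✓
  Risky: low deductible gives 51 − 4 = 47; high deductible gives 95 − 64 = 31. No deviation. ✓
Both hold — the safe type sends high deductible.

high deductible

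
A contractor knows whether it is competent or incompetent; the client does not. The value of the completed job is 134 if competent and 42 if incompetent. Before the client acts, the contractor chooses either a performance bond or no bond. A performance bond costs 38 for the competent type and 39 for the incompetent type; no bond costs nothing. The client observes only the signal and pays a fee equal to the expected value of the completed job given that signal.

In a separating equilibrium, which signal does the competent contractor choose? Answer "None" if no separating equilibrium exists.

None

Try competent → bond, incompetent → no bond:
  If types separate, bond earns payment 134 and no bond earns 42.
  Competent: bond gives 134 − 38 = 96; no bond gives 42 − 0 = 42. No deviation. ✓
  Incompetent: no bond gives 42 − 0 = 42; bond gives 134 − 39 = 95. Would deviate. ✗
Try competent → no bond, incompetent → bond:
  If types separate, no bond earns payment 134 and bond earns 42.
  Competent: no bond gives 134 − 0 = 134; bond gives 42 − 38 = 4. No deviation. ✓
  Incompetent: bond gives 42 − 39 = 3; no bond gives 134 − 0 = 134. Would deviate. ✗
Neither assignment is incentive-compatible.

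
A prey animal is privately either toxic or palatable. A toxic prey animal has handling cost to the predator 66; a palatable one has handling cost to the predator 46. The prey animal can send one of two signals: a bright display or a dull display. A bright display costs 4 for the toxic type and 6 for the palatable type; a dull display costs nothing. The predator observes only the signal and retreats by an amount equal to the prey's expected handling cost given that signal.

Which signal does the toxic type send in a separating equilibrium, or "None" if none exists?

None

Try toxic → bright display, palatable → dull display:
  If types separate, bright display earns payment 66 and dull display earns 46.
  Toxic: bright display gives 66 − 4 = 62; dull display gives 46 − 0 = 46. No deviation. ✓
  Palatable: dull display gives 46 − 0 = 46; bright display gives 66 − 6 = 60. Would deviate. ✗
Try toxic → dull display, palatable → bright display:
  If types separate, dull display earns payment 66 and bright display earns 46.
  Toxic: dull display gives 66 − 0 = 66; bright display gives 46 − 4 = 42. No deviation. ✓
  Palatable: bright display gives 46 − 6 = 40; dull display gives 66 − 0 = 66. Would deviate. ✗
Neither assignment is incentive-compatible.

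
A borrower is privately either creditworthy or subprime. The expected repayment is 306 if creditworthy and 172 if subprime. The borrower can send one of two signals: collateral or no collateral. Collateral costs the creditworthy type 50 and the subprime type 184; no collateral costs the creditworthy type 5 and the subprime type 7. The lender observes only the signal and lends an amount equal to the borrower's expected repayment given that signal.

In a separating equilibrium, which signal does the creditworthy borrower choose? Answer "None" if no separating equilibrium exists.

Try creditworthy → collateral, subprime → no collateral:
  Under separation the lender infers type exactly: collateral → creditworthy (pays 306), no collateral → subprime (pays 172).
  Creditworthy: collateral gives 306 − 50 = 256; no collateral gives 172 − 5 = 167. No deviation. ✓
  Subprime: no collateral gives 172 − 7 = 165; collateral gives 306 − 184 = 122. No deviation. ✓
Both hold — the creditworthy type sends collateral.

collateral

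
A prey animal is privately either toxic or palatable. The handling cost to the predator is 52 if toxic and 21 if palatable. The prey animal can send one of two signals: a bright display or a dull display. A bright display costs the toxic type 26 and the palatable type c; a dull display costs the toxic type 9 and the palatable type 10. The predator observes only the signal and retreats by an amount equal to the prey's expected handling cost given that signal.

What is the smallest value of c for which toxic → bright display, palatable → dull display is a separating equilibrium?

Under separation: bright display → toxic (pays 52); dull display → palatable (pays 21).
Toxic: 52 − 26 = 26 ≥ 21 − 9 = 12. Holds regardless of c. ✓
Palatable: 21 − 10 ≥ 52 − c, so c ≥ 52 − 11 = 41.

41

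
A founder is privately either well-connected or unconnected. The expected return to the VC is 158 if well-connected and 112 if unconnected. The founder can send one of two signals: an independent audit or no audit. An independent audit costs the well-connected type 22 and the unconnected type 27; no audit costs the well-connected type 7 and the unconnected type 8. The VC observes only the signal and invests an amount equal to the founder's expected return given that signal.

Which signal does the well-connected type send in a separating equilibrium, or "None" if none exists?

None

Try well-connected → audit, unconnected → no audit:
  If types separate, audit earns payment 158 and no audit earns 112.
  Well-connected: audit gives 158 − 22 = 136; no audit gives 112 − 7 = 105. No deviation. ✓
  Unconnected: no audit gives 112 − 8 = 104; audit gives 158 − 27 = 131. Would deviate. ✗
Try well-connected → no audit, unconnected → audit:
  If types separate, no audit earns payment 158 and audit earns 112.
  Well-connected: no audit gives 158 − 7 = 151; audit gives 112 − 22 = 90. No deviation. ✓
  Unconnected: audit gives 112 − 27 = 85; no audit gives 158 − 8 = 150. Would deviate. ✗
Neither assignment is incentive-compatible.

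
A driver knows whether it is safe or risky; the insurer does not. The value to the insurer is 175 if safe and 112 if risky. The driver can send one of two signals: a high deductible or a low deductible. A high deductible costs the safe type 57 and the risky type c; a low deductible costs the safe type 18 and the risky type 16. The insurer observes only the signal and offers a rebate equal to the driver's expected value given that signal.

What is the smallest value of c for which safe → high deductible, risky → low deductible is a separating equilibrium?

79

Under separation: high deductible → safe (pays 175); low deductible → risky (pays 112).
Safe: 175 − 57 = 118 ≥ 112 − 18 = 94. Holds regardless of c. ✓
Risky: 112 − 16 ≥ 175 − c, so c ≥ 175 − 96 = 79.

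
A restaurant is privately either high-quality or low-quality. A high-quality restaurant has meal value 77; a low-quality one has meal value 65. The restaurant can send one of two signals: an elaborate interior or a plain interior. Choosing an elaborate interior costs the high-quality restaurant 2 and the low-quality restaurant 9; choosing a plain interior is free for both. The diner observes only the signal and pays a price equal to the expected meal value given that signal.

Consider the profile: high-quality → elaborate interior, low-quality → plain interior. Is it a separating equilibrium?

No

Under separation the diner infers type exactly: elaborate interior → high-quality (pays 77), plain interior → low-quality (pays 65).
High-quality: elaborate interior gives 77 − 2 = 75; plain interior gives 65 − 0 = 65. No deviation. ✓
Low-quality: plain interior gives 65 − 0 = 65; elaborate interior gives 77 − 9 = 68. Would deviate. ✗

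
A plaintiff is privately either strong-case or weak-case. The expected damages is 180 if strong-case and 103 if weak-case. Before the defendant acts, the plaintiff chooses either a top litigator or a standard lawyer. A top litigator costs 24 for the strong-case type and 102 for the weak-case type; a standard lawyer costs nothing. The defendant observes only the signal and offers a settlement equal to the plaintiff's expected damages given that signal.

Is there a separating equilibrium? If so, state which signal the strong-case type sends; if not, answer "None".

top litigator

Try strong-case → top litigator, weak-case → standard lawyer:
  Under separation the defendant infers type exactly: top litigator → strong-case (pays 180), standard lawyer → weak-case (pays 103).
  Strong-case: top litigator gives 180 − 24 = 156; standard lawyer gives 103 − 0 = 103. No deviation. ✓
  Weak-case: standard lawyer gives 103 − 0 = 103; top litigator gives 180 − 102 = 78. No deviation. ✓
Both hold — the strong-case type sends top litigator.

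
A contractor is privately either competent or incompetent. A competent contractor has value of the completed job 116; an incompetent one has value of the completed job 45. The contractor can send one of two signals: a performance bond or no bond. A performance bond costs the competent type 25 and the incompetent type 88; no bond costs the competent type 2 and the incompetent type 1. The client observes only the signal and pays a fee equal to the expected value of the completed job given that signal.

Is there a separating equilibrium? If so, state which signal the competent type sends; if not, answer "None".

Try competent → bond, incompetent → no bond:
  If types separate, bond earns payment 116 and no bond earns 45.
  Competent: bond gives 116 − 25 = 91; no bond gives 45 − 2 = 43. No deviation. ✓
  Incompetent: no bond gives 45 − 1 = 44; bond gives 116 − 88 = 28. No deviation. ✓
Both hold — the competent type sends bond.

bond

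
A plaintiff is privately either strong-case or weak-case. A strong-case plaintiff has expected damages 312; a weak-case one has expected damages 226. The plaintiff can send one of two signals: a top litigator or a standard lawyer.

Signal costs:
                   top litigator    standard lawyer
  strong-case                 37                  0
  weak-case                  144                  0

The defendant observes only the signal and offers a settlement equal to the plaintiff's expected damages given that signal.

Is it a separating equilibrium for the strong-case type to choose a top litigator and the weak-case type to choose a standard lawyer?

Yes

If types separate, top litigator earns payment 312 and standard lawyer earns 226.
Strong-case: top litigator gives 312 − 37 = 275; standard lawyer gives 226 − 0 = 226. No deviation. ✓
Weak-case: standard lawyer gives 226 − 0 = 226; top litigator gives 312 − 144 = 168. No deviation. ✓
Both incentive constraints hold.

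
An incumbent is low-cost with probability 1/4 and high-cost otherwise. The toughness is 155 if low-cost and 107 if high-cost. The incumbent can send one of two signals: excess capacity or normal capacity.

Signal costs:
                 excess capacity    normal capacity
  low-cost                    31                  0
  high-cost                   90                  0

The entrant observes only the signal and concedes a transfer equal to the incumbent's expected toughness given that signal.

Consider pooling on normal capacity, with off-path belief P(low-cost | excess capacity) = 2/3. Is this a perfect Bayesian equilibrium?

At the pooled signal (normal capacity) the entrant holds the prior 1/4 and pays 1/4·155 + 3/4·107 = 119. Off-path (excess capacity) belief 2/3 gives 2/3·155 + 1/3·107 = 139.
Low-cost: normal capacity gives 119 − 0 = 119; excess capacity gives 139 − 31 = 108. Stays. ✓
High-cost: normal capacity gives 119 − 0 = 119; excess capacity gives 139 − 90 = 49. Stays. ✓

Yes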